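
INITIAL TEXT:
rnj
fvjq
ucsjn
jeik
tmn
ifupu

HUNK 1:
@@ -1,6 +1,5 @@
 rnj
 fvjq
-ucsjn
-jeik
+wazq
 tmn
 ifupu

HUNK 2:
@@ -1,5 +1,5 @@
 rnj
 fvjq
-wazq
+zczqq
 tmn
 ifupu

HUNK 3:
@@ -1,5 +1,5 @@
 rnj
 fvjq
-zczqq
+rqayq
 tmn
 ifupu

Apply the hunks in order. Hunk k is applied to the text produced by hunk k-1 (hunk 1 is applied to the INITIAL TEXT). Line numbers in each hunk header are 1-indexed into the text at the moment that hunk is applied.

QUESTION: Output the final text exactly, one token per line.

Answer: rnj
fvjq
rqayq
tmn
ifupu

Derivation:
Hunk 1: at line 1 remove [ucsjn,jeik] add [wazq] -> 5 lines: rnj fvjq wazq tmn ifupu
Hunk 2: at line 1 remove [wazq] add [zczqq] -> 5 lines: rnj fvjq zczqq tmn ifupu
Hunk 3: at line 1 remove [zczqq] add [rqayq] -> 5 lines: rnj fvjq rqayq tmn ifupu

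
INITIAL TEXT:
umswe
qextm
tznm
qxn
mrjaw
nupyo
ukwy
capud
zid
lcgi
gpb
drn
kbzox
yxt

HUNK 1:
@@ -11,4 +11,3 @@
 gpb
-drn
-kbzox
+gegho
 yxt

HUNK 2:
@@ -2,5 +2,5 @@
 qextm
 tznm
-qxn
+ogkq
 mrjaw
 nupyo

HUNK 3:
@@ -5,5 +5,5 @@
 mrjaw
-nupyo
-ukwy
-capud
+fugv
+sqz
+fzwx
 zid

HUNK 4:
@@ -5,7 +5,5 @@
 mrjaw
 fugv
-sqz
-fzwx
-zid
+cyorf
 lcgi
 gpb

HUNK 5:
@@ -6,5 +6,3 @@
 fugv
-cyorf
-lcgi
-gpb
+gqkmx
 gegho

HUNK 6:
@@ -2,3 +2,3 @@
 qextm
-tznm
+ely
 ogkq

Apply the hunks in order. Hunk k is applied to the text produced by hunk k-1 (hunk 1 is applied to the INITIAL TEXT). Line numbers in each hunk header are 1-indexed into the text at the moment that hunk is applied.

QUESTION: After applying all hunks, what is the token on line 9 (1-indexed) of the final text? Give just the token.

Hunk 1: at line 11 remove [drn,kbzox] add [gegho] -> 13 lines: umswe qextm tznm qxn mrjaw nupyo ukwy capud zid lcgi gpb gegho yxt
Hunk 2: at line 2 remove [qxn] add [ogkq] -> 13 lines: umswe qextm tznm ogkq mrjaw nupyo ukwy capud zid lcgi gpb gegho yxt
Hunk 3: at line 5 remove [nupyo,ukwy,capud] add [fugv,sqz,fzwx] -> 13 lines: umswe qextm tznm ogkq mrjaw fugv sqz fzwx zid lcgi gpb gegho yxt
Hunk 4: at line 5 remove [sqz,fzwx,zid] add [cyorf] -> 11 lines: umswe qextm tznm ogkq mrjaw fugv cyorf lcgi gpb gegho yxt
Hunk 5: at line 6 remove [cyorf,lcgi,gpb] add [gqkmx] -> 9 lines: umswe qextm tznm ogkq mrjaw fugv gqkmx gegho yxt
Hunk 6: at line 2 remove [tznm] add [ely] -> 9 lines: umswe qextm ely ogkq mrjaw fugv gqkmx gegho yxt
Final line 9: yxt

Answer: yxt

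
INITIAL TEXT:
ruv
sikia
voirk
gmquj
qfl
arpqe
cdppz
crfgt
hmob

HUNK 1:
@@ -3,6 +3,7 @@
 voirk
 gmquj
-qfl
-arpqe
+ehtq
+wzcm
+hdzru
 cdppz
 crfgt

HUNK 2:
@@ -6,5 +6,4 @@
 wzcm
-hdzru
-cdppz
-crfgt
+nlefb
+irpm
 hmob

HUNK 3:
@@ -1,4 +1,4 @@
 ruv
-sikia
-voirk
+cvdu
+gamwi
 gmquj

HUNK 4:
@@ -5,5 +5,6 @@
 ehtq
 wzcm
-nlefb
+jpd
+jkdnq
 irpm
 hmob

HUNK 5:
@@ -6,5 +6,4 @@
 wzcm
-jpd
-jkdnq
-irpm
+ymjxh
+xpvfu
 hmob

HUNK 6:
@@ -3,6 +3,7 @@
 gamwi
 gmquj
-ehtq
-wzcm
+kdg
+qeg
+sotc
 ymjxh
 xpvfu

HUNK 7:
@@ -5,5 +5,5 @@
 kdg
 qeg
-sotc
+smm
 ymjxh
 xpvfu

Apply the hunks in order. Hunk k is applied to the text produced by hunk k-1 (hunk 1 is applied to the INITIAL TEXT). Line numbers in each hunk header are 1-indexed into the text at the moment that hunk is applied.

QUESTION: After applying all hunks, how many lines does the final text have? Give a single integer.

Hunk 1: at line 3 remove [qfl,arpqe] add [ehtq,wzcm,hdzru] -> 10 lines: ruv sikia voirk gmquj ehtq wzcm hdzru cdppz crfgt hmob
Hunk 2: at line 6 remove [hdzru,cdppz,crfgt] add [nlefb,irpm] -> 9 lines: ruv sikia voirk gmquj ehtq wzcm nlefb irpm hmob
Hunk 3: at line 1 remove [sikia,voirk] add [cvdu,gamwi] -> 9 lines: ruv cvdu gamwi gmquj ehtq wzcm nlefb irpm hmob
Hunk 4: at line 5 remove [nlefb] add [jpd,jkdnq] -> 10 lines: ruv cvdu gamwi gmquj ehtq wzcm jpd jkdnq irpm hmob
Hunk 5: at line 6 remove [jpd,jkdnq,irpm] add [ymjxh,xpvfu] -> 9 lines: ruv cvdu gamwi gmquj ehtq wzcm ymjxh xpvfu hmob
Hunk 6: at line 3 remove [ehtq,wzcm] add [kdg,qeg,sotc] -> 10 lines: ruv cvdu gamwi gmquj kdg qeg sotc ymjxh xpvfu hmob
Hunk 7: at line 5 remove [sotc] add [smm] -> 10 lines: ruv cvdu gamwi gmquj kdg qeg smm ymjxh xpvfu hmob
Final line count: 10

Answer: 10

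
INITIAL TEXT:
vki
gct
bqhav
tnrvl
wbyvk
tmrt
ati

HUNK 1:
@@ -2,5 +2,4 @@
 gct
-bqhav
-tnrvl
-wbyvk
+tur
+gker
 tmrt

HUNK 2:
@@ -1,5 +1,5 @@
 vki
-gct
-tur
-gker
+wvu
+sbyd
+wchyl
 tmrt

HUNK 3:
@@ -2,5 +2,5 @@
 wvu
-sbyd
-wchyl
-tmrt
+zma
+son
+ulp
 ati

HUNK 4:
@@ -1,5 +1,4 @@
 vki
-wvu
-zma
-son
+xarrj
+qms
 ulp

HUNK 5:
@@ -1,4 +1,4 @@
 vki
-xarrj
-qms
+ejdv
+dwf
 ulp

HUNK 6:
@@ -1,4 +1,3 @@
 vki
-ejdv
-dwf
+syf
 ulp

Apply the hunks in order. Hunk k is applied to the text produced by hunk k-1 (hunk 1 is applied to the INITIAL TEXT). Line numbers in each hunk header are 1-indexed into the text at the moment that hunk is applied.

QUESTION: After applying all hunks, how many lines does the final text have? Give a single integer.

Hunk 1: at line 2 remove [bqhav,tnrvl,wbyvk] add [tur,gker] -> 6 lines: vki gct tur gker tmrt ati
Hunk 2: at line 1 remove [gct,tur,gker] add [wvu,sbyd,wchyl] -> 6 lines: vki wvu sbyd wchyl tmrt ati
Hunk 3: at line 2 remove [sbyd,wchyl,tmrt] add [zma,son,ulp] -> 6 lines: vki wvu zma son ulp ati
Hunk 4: at line 1 remove [wvu,zma,son] add [xarrj,qms] -> 5 lines: vki xarrj qms ulp ati
Hunk 5: at line 1 remove [xarrj,qms] add [ejdv,dwf] -> 5 lines: vki ejdv dwf ulp ati
Hunk 6: at line 1 remove [ejdv,dwf] add [syf] -> 4 lines: vki syf ulp ati
Final line count: 4

Answer: 4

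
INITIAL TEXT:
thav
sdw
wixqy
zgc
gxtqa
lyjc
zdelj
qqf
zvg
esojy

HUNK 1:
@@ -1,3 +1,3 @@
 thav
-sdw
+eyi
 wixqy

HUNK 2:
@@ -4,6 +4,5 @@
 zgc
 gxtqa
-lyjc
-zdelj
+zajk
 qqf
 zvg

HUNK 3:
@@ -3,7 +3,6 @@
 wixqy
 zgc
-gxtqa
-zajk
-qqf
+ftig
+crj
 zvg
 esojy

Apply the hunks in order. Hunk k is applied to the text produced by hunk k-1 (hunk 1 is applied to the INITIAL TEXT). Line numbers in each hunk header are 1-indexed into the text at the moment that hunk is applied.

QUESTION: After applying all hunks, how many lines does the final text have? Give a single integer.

Hunk 1: at line 1 remove [sdw] add [eyi] -> 10 lines: thav eyi wixqy zgc gxtqa lyjc zdelj qqf zvg esojy
Hunk 2: at line 4 remove [lyjc,zdelj] add [zajk] -> 9 lines: thav eyi wixqy zgc gxtqa zajk qqf zvg esojy
Hunk 3: at line 3 remove [gxtqa,zajk,qqf] add [ftig,crj] -> 8 lines: thav eyi wixqy zgc ftig crj zvg esojy
Final line count: 8

Answer: 8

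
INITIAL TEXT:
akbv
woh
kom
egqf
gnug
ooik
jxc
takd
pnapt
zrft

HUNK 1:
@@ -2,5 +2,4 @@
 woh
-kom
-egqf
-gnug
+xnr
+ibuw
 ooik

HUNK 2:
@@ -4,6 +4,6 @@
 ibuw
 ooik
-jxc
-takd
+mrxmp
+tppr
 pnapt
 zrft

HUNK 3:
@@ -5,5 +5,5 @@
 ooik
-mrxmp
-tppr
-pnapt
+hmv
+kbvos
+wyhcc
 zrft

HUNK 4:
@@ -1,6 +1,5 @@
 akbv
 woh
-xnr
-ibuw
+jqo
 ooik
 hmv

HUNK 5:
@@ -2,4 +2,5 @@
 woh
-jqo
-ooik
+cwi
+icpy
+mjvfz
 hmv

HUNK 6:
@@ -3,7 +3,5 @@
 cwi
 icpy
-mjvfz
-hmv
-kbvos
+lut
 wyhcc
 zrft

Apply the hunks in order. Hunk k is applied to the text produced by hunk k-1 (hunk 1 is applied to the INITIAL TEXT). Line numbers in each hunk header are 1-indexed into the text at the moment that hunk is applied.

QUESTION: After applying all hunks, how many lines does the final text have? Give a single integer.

Answer: 7

Derivation:
Hunk 1: at line 2 remove [kom,egqf,gnug] add [xnr,ibuw] -> 9 lines: akbv woh xnr ibuw ooik jxc takd pnapt zrft
Hunk 2: at line 4 remove [jxc,takd] add [mrxmp,tppr] -> 9 lines: akbv woh xnr ibuw ooik mrxmp tppr pnapt zrft
Hunk 3: at line 5 remove [mrxmp,tppr,pnapt] add [hmv,kbvos,wyhcc] -> 9 lines: akbv woh xnr ibuw ooik hmv kbvos wyhcc zrft
Hunk 4: at line 1 remove [xnr,ibuw] add [jqo] -> 8 lines: akbv woh jqo ooik hmv kbvos wyhcc zrft
Hunk 5: at line 2 remove [jqo,ooik] add [cwi,icpy,mjvfz] -> 9 lines: akbv woh cwi icpy mjvfz hmv kbvos wyhcc zrft
Hunk 6: at line 3 remove [mjvfz,hmv,kbvos] add [lut] -> 7 lines: akbv woh cwi icpy lut wyhcc zrft
Final line count: 7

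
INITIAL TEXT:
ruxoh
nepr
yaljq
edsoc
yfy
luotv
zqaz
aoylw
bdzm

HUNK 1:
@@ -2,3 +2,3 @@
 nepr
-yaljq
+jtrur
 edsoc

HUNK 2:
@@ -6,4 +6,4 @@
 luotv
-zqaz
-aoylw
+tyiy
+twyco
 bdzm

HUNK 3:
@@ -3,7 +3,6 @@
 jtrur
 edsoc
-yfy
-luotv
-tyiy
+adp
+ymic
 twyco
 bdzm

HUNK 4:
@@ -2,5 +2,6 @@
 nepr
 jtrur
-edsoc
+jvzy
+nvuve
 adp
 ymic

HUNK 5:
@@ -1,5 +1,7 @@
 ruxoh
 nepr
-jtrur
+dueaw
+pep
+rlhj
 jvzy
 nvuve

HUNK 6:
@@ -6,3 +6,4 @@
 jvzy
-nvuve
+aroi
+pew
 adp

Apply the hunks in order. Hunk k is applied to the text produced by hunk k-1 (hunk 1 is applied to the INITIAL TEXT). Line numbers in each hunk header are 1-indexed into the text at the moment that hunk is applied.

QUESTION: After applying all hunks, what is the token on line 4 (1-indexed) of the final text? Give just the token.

Hunk 1: at line 2 remove [yaljq] add [jtrur] -> 9 lines: ruxoh nepr jtrur edsoc yfy luotv zqaz aoylw bdzm
Hunk 2: at line 6 remove [zqaz,aoylw] add [tyiy,twyco] -> 9 lines: ruxoh nepr jtrur edsoc yfy luotv tyiy twyco bdzm
Hunk 3: at line 3 remove [yfy,luotv,tyiy] add [adp,ymic] -> 8 lines: ruxoh nepr jtrur edsoc adp ymic twyco bdzm
Hunk 4: at line 2 remove [edsoc] add [jvzy,nvuve] -> 9 lines: ruxoh nepr jtrur jvzy nvuve adp ymic twyco bdzm
Hunk 5: at line 1 remove [jtrur] add [dueaw,pep,rlhj] -> 11 lines: ruxoh nepr dueaw pep rlhj jvzy nvuve adp ymic twyco bdzm
Hunk 6: at line 6 remove [nvuve] add [aroi,pew] -> 12 lines: ruxoh nepr dueaw pep rlhj jvzy aroi pew adp ymic twyco bdzm
Final line 4: pep

Answer: pep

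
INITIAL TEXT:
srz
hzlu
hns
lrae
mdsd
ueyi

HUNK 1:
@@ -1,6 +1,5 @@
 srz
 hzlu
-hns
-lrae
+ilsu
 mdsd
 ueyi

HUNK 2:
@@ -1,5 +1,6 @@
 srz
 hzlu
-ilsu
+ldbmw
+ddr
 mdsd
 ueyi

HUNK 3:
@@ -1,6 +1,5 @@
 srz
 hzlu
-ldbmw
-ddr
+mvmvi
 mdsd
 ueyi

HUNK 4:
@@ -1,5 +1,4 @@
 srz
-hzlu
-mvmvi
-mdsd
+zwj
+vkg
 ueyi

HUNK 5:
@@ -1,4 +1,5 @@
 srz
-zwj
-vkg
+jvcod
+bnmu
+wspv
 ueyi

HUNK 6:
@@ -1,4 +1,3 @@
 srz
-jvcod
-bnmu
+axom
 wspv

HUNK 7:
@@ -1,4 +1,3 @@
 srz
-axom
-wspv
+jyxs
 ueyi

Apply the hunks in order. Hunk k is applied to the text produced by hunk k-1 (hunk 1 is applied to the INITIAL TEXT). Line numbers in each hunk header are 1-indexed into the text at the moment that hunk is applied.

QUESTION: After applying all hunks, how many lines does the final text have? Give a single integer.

Answer: 3

Derivation:
Hunk 1: at line 1 remove [hns,lrae] add [ilsu] -> 5 lines: srz hzlu ilsu mdsd ueyi
Hunk 2: at line 1 remove [ilsu] add [ldbmw,ddr] -> 6 lines: srz hzlu ldbmw ddr mdsd ueyi
Hunk 3: at line 1 remove [ldbmw,ddr] add [mvmvi] -> 5 lines: srz hzlu mvmvi mdsd ueyi
Hunk 4: at line 1 remove [hzlu,mvmvi,mdsd] add [zwj,vkg] -> 4 lines: srz zwj vkg ueyi
Hunk 5: at line 1 remove [zwj,vkg] add [jvcod,bnmu,wspv] -> 5 lines: srz jvcod bnmu wspv ueyi
Hunk 6: at line 1 remove [jvcod,bnmu] add [axom] -> 4 lines: srz axom wspv ueyi
Hunk 7: at line 1 remove [axom,wspv] add [jyxs] -> 3 lines: srz jyxs ueyi
Final line count: 3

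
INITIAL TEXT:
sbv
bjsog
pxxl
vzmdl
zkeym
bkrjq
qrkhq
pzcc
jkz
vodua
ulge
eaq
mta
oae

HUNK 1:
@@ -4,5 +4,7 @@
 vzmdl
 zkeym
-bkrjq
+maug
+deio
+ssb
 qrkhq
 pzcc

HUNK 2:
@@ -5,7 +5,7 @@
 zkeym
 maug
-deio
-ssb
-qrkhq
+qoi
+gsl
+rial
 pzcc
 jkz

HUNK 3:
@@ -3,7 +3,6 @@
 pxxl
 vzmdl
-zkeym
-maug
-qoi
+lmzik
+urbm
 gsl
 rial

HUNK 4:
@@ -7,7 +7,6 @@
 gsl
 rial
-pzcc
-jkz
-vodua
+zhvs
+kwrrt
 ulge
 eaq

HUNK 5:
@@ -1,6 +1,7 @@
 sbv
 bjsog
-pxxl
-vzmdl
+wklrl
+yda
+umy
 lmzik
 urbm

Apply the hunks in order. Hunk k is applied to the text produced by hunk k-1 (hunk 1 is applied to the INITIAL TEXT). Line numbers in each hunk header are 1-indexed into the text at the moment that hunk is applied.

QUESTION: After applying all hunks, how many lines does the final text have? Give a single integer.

Answer: 15

Derivation:
Hunk 1: at line 4 remove [bkrjq] add [maug,deio,ssb] -> 16 lines: sbv bjsog pxxl vzmdl zkeym maug deio ssb qrkhq pzcc jkz vodua ulge eaq mta oae
Hunk 2: at line 5 remove [deio,ssb,qrkhq] add [qoi,gsl,rial] -> 16 lines: sbv bjsog pxxl vzmdl zkeym maug qoi gsl rial pzcc jkz vodua ulge eaq mta oae
Hunk 3: at line 3 remove [zkeym,maug,qoi] add [lmzik,urbm] -> 15 lines: sbv bjsog pxxl vzmdl lmzik urbm gsl rial pzcc jkz vodua ulge eaq mta oae
Hunk 4: at line 7 remove [pzcc,jkz,vodua] add [zhvs,kwrrt] -> 14 lines: sbv bjsog pxxl vzmdl lmzik urbm gsl rial zhvs kwrrt ulge eaq mta oae
Hunk 5: at line 1 remove [pxxl,vzmdl] add [wklrl,yda,umy] -> 15 lines: sbv bjsog wklrl yda umy lmzik urbm gsl rial zhvs kwrrt ulge eaq mta oae
Final line count: 15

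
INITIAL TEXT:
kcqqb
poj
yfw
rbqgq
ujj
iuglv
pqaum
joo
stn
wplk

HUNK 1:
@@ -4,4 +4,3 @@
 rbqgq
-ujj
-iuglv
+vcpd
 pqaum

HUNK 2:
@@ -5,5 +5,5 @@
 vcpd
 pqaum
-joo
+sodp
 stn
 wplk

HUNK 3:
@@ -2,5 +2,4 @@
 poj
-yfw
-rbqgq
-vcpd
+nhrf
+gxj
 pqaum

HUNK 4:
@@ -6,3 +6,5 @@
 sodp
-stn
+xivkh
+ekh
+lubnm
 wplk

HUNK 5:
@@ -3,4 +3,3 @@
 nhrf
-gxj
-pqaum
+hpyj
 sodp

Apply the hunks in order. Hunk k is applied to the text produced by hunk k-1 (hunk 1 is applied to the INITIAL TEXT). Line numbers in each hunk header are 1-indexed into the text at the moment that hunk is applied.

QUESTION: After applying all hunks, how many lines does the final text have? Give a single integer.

Answer: 9

Derivation:
Hunk 1: at line 4 remove [ujj,iuglv] add [vcpd] -> 9 lines: kcqqb poj yfw rbqgq vcpd pqaum joo stn wplk
Hunk 2: at line 5 remove [joo] add [sodp] -> 9 lines: kcqqb poj yfw rbqgq vcpd pqaum sodp stn wplk
Hunk 3: at line 2 remove [yfw,rbqgq,vcpd] add [nhrf,gxj] -> 8 lines: kcqqb poj nhrf gxj pqaum sodp stn wplk
Hunk 4: at line 6 remove [stn] add [xivkh,ekh,lubnm] -> 10 lines: kcqqb poj nhrf gxj pqaum sodp xivkh ekh lubnm wplk
Hunk 5: at line 3 remove [gxj,pqaum] add [hpyj] -> 9 lines: kcqqb poj nhrf hpyj sodp xivkh ekh lubnm wplk
Final line count: 9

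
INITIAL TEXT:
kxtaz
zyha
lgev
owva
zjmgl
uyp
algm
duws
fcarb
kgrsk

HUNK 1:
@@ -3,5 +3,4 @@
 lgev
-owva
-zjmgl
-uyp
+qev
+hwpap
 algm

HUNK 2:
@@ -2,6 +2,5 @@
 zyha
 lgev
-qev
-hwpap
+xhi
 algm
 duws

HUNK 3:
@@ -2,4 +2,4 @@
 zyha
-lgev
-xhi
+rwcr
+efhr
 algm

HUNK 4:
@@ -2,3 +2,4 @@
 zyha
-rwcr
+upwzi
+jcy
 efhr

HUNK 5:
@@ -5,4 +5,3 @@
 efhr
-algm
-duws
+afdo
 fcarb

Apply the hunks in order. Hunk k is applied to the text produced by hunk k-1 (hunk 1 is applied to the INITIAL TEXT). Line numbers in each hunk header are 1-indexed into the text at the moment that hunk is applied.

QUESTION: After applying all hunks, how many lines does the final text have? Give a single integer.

Hunk 1: at line 3 remove [owva,zjmgl,uyp] add [qev,hwpap] -> 9 lines: kxtaz zyha lgev qev hwpap algm duws fcarb kgrsk
Hunk 2: at line 2 remove [qev,hwpap] add [xhi] -> 8 lines: kxtaz zyha lgev xhi algm duws fcarb kgrsk
Hunk 3: at line 2 remove [lgev,xhi] add [rwcr,efhr] -> 8 lines: kxtaz zyha rwcr efhr algm duws fcarb kgrsk
Hunk 4: at line 2 remove [rwcr] add [upwzi,jcy] -> 9 lines: kxtaz zyha upwzi jcy efhr algm duws fcarb kgrsk
Hunk 5: at line 5 remove [algm,duws] add [afdo] -> 8 lines: kxtaz zyha upwzi jcy efhr afdo fcarb kgrsk
Final line count: 8

Answer: 8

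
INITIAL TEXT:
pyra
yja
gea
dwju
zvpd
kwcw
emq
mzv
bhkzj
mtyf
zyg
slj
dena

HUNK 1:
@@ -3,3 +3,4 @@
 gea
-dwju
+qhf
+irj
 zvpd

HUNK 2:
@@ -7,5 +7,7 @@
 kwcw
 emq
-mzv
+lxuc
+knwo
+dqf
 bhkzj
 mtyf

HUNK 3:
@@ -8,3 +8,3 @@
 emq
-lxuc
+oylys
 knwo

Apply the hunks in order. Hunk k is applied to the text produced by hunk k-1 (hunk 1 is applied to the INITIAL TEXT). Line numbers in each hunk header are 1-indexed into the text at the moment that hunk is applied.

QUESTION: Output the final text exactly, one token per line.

Hunk 1: at line 3 remove [dwju] add [qhf,irj] -> 14 lines: pyra yja gea qhf irj zvpd kwcw emq mzv bhkzj mtyf zyg slj dena
Hunk 2: at line 7 remove [mzv] add [lxuc,knwo,dqf] -> 16 lines: pyra yja gea qhf irj zvpd kwcw emq lxuc knwo dqf bhkzj mtyf zyg slj dena
Hunk 3: at line 8 remove [lxuc] add [oylys] -> 16 lines: pyra yja gea qhf irj zvpd kwcw emq oylys knwo dqf bhkzj mtyf zyg slj dena

Answer: pyra
yja
gea
qhf
irj
zvpd
kwcw
emq
oylys
knwo
dqf
bhkzj
mtyf
zyg
slj
dena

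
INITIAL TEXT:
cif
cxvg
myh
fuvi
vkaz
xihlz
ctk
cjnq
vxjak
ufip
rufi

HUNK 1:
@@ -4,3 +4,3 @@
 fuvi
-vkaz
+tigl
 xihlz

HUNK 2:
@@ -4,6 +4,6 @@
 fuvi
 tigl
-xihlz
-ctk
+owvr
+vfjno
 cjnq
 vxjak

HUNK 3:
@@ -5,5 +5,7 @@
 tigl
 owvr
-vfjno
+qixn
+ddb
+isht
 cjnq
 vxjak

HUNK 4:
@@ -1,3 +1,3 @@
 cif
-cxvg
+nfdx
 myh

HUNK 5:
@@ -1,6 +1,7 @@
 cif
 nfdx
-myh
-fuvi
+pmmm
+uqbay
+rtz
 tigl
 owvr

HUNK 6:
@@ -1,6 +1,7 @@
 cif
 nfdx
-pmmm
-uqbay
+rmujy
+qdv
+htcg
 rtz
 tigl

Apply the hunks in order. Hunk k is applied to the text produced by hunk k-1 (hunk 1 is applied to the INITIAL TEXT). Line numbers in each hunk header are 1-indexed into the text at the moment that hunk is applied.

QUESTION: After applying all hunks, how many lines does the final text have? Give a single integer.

Answer: 15

Derivation:
Hunk 1: at line 4 remove [vkaz] add [tigl] -> 11 lines: cif cxvg myh fuvi tigl xihlz ctk cjnq vxjak ufip rufi
Hunk 2: at line 4 remove [xihlz,ctk] add [owvr,vfjno] -> 11 lines: cif cxvg myh fuvi tigl owvr vfjno cjnq vxjak ufip rufi
Hunk 3: at line 5 remove [vfjno] add [qixn,ddb,isht] -> 13 lines: cif cxvg myh fuvi tigl owvr qixn ddb isht cjnq vxjak ufip rufi
Hunk 4: at line 1 remove [cxvg] add [nfdx] -> 13 lines: cif nfdx myh fuvi tigl owvr qixn ddb isht cjnq vxjak ufip rufi
Hunk 5: at line 1 remove [myh,fuvi] add [pmmm,uqbay,rtz] -> 14 lines: cif nfdx pmmm uqbay rtz tigl owvr qixn ddb isht cjnq vxjak ufip rufi
Hunk 6: at line 1 remove [pmmm,uqbay] add [rmujy,qdv,htcg] -> 15 lines: cif nfdx rmujy qdv htcg rtz tigl owvr qixn ddb isht cjnq vxjak ufip rufi
Final line count: 15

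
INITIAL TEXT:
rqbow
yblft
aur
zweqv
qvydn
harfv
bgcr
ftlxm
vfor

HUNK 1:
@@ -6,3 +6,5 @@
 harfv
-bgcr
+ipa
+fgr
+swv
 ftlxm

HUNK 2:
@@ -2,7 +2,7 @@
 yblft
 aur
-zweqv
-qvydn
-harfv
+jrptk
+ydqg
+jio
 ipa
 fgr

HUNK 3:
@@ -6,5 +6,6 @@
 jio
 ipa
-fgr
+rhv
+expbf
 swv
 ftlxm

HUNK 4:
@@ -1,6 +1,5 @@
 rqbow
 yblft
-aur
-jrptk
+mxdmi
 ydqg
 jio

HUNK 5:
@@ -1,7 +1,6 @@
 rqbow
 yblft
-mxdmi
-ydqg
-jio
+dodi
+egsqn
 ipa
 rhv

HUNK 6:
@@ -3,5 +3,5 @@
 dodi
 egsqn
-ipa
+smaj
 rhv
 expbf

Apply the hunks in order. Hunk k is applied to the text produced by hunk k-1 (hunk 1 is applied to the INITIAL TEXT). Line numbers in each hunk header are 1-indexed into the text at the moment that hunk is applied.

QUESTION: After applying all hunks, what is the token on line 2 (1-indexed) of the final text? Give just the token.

Answer: yblft

Derivation:
Hunk 1: at line 6 remove [bgcr] add [ipa,fgr,swv] -> 11 lines: rqbow yblft aur zweqv qvydn harfv ipa fgr swv ftlxm vfor
Hunk 2: at line 2 remove [zweqv,qvydn,harfv] add [jrptk,ydqg,jio] -> 11 lines: rqbow yblft aur jrptk ydqg jio ipa fgr swv ftlxm vfor
Hunk 3: at line 6 remove [fgr] add [rhv,expbf] -> 12 lines: rqbow yblft aur jrptk ydqg jio ipa rhv expbf swv ftlxm vfor
Hunk 4: at line 1 remove [aur,jrptk] add [mxdmi] -> 11 lines: rqbow yblft mxdmi ydqg jio ipa rhv expbf swv ftlxm vfor
Hunk 5: at line 1 remove [mxdmi,ydqg,jio] add [dodi,egsqn] -> 10 lines: rqbow yblft dodi egsqn ipa rhv expbf swv ftlxm vfor
Hunk 6: at line 3 remove [ipa] add [smaj] -> 10 lines: rqbow yblft dodi egsqn smaj rhv expbf swv ftlxm vfor
Final line 2: yblft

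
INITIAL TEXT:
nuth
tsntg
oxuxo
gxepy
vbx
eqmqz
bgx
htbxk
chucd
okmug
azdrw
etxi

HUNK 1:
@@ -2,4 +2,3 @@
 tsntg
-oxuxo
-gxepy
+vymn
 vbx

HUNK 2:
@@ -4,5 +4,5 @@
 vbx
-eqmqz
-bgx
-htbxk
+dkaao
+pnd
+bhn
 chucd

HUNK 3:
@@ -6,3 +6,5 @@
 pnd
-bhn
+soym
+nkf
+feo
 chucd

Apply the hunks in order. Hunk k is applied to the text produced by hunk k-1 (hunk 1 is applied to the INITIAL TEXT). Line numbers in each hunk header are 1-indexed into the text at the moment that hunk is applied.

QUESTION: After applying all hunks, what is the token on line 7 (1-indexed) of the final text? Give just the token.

Answer: soym

Derivation:
Hunk 1: at line 2 remove [oxuxo,gxepy] add [vymn] -> 11 lines: nuth tsntg vymn vbx eqmqz bgx htbxk chucd okmug azdrw etxi
Hunk 2: at line 4 remove [eqmqz,bgx,htbxk] add [dkaao,pnd,bhn] -> 11 lines: nuth tsntg vymn vbx dkaao pnd bhn chucd okmug azdrw etxi
Hunk 3: at line 6 remove [bhn] add [soym,nkf,feo] -> 13 lines: nuth tsntg vymn vbx dkaao pnd soym nkf feo chucd okmug azdrw etxi
Final line 7: soym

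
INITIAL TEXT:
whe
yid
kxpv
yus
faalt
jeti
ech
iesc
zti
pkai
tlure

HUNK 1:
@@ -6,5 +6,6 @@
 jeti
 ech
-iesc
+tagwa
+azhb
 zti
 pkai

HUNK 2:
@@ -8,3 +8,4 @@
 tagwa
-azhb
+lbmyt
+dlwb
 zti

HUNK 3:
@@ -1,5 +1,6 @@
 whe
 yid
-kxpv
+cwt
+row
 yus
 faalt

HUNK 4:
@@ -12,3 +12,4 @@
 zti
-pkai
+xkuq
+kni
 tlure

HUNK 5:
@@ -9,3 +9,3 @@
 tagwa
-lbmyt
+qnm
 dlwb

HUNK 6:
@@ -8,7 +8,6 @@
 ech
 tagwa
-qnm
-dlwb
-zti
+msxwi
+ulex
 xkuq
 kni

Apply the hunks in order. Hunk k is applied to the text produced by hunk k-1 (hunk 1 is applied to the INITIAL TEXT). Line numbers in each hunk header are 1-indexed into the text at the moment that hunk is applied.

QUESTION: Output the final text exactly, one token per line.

Answer: whe
yid
cwt
row
yus
faalt
jeti
ech
tagwa
msxwi
ulex
xkuq
kni
tlure

Derivation:
Hunk 1: at line 6 remove [iesc] add [tagwa,azhb] -> 12 lines: whe yid kxpv yus faalt jeti ech tagwa azhb zti pkai tlure
Hunk 2: at line 8 remove [azhb] add [lbmyt,dlwb] -> 13 lines: whe yid kxpv yus faalt jeti ech tagwa lbmyt dlwb zti pkai tlure
Hunk 3: at line 1 remove [kxpv] add [cwt,row] -> 14 lines: whe yid cwt row yus faalt jeti ech tagwa lbmyt dlwb zti pkai tlure
Hunk 4: at line 12 remove [pkai] add [xkuq,kni] -> 15 lines: whe yid cwt row yus faalt jeti ech tagwa lbmyt dlwb zti xkuq kni tlure
Hunk 5: at line 9 remove [lbmyt] add [qnm] -> 15 lines: whe yid cwt row yus faalt jeti ech tagwa qnm dlwb zti xkuq kni tlure
Hunk 6: at line 8 remove [qnm,dlwb,zti] add [msxwi,ulex] -> 14 lines: whe yid cwt row yus faalt jeti ech tagwa msxwi ulex xkuq kni tlure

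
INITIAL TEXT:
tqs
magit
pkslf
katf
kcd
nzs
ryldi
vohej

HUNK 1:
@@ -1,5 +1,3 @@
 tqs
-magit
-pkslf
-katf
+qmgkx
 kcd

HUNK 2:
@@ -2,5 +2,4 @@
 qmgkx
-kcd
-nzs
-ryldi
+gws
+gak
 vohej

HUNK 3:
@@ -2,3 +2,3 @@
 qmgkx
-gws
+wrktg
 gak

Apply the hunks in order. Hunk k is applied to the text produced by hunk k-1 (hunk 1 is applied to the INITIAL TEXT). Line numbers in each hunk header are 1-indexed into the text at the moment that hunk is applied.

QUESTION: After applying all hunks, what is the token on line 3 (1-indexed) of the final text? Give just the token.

Hunk 1: at line 1 remove [magit,pkslf,katf] add [qmgkx] -> 6 lines: tqs qmgkx kcd nzs ryldi vohej
Hunk 2: at line 2 remove [kcd,nzs,ryldi] add [gws,gak] -> 5 lines: tqs qmgkx gws gak vohej
Hunk 3: at line 2 remove [gws] add [wrktg] -> 5 lines: tqs qmgkx wrktg gak vohej
Final line 3: wrktg

Answer: wrktg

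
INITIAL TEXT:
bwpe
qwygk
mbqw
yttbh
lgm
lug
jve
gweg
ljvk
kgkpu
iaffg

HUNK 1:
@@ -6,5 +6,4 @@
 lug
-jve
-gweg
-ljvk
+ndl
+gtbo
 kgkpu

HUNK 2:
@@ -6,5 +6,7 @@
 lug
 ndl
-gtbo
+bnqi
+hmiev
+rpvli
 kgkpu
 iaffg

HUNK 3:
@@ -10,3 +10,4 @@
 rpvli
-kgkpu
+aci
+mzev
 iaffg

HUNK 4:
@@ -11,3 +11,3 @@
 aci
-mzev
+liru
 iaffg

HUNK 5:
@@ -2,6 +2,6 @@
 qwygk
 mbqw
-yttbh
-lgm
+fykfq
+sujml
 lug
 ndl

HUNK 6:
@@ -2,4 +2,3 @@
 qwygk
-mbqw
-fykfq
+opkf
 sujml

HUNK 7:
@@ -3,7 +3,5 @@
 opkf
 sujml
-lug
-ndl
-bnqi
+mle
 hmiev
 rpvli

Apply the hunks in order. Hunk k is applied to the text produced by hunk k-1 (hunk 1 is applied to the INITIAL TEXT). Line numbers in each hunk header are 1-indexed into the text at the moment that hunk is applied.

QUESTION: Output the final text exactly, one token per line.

Answer: bwpe
qwygk
opkf
sujml
mle
hmiev
rpvli
aci
liru
iaffg

Derivation:
Hunk 1: at line 6 remove [jve,gweg,ljvk] add [ndl,gtbo] -> 10 lines: bwpe qwygk mbqw yttbh lgm lug ndl gtbo kgkpu iaffg
Hunk 2: at line 6 remove [gtbo] add [bnqi,hmiev,rpvli] -> 12 lines: bwpe qwygk mbqw yttbh lgm lug ndl bnqi hmiev rpvli kgkpu iaffg
Hunk 3: at line 10 remove [kgkpu] add [aci,mzev] -> 13 lines: bwpe qwygk mbqw yttbh lgm lug ndl bnqi hmiev rpvli aci mzev iaffg
Hunk 4: at line 11 remove [mzev] add [liru] -> 13 lines: bwpe qwygk mbqw yttbh lgm lug ndl bnqi hmiev rpvli aci liru iaffg
Hunk 5: at line 2 remove [yttbh,lgm] add [fykfq,sujml] -> 13 lines: bwpe qwygk mbqw fykfq sujml lug ndl bnqi hmiev rpvli aci liru iaffg
Hunk 6: at line 2 remove [mbqw,fykfq] add [opkf] -> 12 lines: bwpe qwygk opkf sujml lug ndl bnqi hmiev rpvli aci liru iaffg
Hunk 7: at line 3 remove [lug,ndl,bnqi] add [mle] -> 10 lines: bwpe qwygk opkf sujml mle hmiev rpvli aci liru iaffg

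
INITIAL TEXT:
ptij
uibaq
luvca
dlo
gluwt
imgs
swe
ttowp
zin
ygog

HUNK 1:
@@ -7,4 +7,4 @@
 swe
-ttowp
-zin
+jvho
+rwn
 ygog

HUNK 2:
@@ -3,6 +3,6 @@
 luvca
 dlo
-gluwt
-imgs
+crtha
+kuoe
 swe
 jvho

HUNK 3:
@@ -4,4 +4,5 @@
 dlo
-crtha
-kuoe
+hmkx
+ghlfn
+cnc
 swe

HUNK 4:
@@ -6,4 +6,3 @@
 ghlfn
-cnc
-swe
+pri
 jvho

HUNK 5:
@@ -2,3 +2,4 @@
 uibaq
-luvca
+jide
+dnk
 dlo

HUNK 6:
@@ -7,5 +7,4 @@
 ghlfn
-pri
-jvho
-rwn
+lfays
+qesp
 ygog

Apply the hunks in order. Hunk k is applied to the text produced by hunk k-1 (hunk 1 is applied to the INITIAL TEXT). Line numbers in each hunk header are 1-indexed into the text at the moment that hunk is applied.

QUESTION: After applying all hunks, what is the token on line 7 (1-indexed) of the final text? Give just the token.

Hunk 1: at line 7 remove [ttowp,zin] add [jvho,rwn] -> 10 lines: ptij uibaq luvca dlo gluwt imgs swe jvho rwn ygog
Hunk 2: at line 3 remove [gluwt,imgs] add [crtha,kuoe] -> 10 lines: ptij uibaq luvca dlo crtha kuoe swe jvho rwn ygog
Hunk 3: at line 4 remove [crtha,kuoe] add [hmkx,ghlfn,cnc] -> 11 lines: ptij uibaq luvca dlo hmkx ghlfn cnc swe jvho rwn ygog
Hunk 4: at line 6 remove [cnc,swe] add [pri] -> 10 lines: ptij uibaq luvca dlo hmkx ghlfn pri jvho rwn ygog
Hunk 5: at line 2 remove [luvca] add [jide,dnk] -> 11 lines: ptij uibaq jide dnk dlo hmkx ghlfn pri jvho rwn ygog
Hunk 6: at line 7 remove [pri,jvho,rwn] add [lfays,qesp] -> 10 lines: ptij uibaq jide dnk dlo hmkx ghlfn lfays qesp ygog
Final line 7: ghlfn

Answer: ghlfn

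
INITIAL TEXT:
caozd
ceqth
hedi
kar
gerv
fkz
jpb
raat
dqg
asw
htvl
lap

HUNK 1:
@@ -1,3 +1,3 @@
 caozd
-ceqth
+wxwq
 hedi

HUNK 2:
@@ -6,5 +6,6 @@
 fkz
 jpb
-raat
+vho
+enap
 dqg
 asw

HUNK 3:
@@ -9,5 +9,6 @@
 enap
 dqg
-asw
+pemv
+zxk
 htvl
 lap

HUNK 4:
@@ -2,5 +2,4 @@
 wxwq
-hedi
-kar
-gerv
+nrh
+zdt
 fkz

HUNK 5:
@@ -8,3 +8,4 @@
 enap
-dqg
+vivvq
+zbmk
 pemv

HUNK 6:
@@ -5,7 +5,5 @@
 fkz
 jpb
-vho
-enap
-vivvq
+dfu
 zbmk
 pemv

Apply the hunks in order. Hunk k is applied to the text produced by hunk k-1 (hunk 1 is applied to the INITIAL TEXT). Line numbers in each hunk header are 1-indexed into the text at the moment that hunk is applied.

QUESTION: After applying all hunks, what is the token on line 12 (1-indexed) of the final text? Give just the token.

Answer: lap

Derivation:
Hunk 1: at line 1 remove [ceqth] add [wxwq] -> 12 lines: caozd wxwq hedi kar gerv fkz jpb raat dqg asw htvl lap
Hunk 2: at line 6 remove [raat] add [vho,enap] -> 13 lines: caozd wxwq hedi kar gerv fkz jpb vho enap dqg asw htvl lap
Hunk 3: at line 9 remove [asw] add [pemv,zxk] -> 14 lines: caozd wxwq hedi kar gerv fkz jpb vho enap dqg pemv zxk htvl lap
Hunk 4: at line 2 remove [hedi,kar,gerv] add [nrh,zdt] -> 13 lines: caozd wxwq nrh zdt fkz jpb vho enap dqg pemv zxk htvl lap
Hunk 5: at line 8 remove [dqg] add [vivvq,zbmk] -> 14 lines: caozd wxwq nrh zdt fkz jpb vho enap vivvq zbmk pemv zxk htvl lap
Hunk 6: at line 5 remove [vho,enap,vivvq] add [dfu] -> 12 lines: caozd wxwq nrh zdt fkz jpb dfu zbmk pemv zxk htvl lap
Final line 12: lap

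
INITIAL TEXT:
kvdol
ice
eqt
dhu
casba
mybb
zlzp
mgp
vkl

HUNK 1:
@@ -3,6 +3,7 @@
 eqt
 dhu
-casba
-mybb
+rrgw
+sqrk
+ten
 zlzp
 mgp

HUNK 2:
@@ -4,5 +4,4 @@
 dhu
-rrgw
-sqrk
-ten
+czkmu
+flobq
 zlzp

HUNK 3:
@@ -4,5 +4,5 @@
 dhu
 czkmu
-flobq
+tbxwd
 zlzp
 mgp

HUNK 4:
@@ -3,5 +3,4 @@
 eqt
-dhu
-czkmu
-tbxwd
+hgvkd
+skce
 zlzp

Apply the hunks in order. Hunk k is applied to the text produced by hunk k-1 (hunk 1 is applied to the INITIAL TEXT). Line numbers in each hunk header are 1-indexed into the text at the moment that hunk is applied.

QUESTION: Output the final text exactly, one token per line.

Hunk 1: at line 3 remove [casba,mybb] add [rrgw,sqrk,ten] -> 10 lines: kvdol ice eqt dhu rrgw sqrk ten zlzp mgp vkl
Hunk 2: at line 4 remove [rrgw,sqrk,ten] add [czkmu,flobq] -> 9 lines: kvdol ice eqt dhu czkmu flobq zlzp mgp vkl
Hunk 3: at line 4 remove [flobq] add [tbxwd] -> 9 lines: kvdol ice eqt dhu czkmu tbxwd zlzp mgp vkl
Hunk 4: at line 3 remove [dhu,czkmu,tbxwd] add [hgvkd,skce] -> 8 lines: kvdol ice eqt hgvkd skce zlzp mgp vkl

Answer: kvdol
ice
eqt
hgvkd
skce
zlzp
mgp
vkl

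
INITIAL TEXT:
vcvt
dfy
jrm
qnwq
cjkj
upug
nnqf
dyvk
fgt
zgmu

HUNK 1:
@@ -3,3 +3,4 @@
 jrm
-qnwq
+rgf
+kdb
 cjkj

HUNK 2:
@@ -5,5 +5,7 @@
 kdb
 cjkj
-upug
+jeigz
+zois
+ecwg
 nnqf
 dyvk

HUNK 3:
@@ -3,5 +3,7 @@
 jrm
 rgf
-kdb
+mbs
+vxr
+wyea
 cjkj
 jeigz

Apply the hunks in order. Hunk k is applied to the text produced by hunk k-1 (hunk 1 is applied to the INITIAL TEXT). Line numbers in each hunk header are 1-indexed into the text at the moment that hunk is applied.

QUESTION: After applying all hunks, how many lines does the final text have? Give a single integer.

Answer: 15

Derivation:
Hunk 1: at line 3 remove [qnwq] add [rgf,kdb] -> 11 lines: vcvt dfy jrm rgf kdb cjkj upug nnqf dyvk fgt zgmu
Hunk 2: at line 5 remove [upug] add [jeigz,zois,ecwg] -> 13 lines: vcvt dfy jrm rgf kdb cjkj jeigz zois ecwg nnqf dyvk fgt zgmu
Hunk 3: at line 3 remove [kdb] add [mbs,vxr,wyea] -> 15 lines: vcvt dfy jrm rgf mbs vxr wyea cjkj jeigz zois ecwg nnqf dyvk fgt zgmu
Final line count: 15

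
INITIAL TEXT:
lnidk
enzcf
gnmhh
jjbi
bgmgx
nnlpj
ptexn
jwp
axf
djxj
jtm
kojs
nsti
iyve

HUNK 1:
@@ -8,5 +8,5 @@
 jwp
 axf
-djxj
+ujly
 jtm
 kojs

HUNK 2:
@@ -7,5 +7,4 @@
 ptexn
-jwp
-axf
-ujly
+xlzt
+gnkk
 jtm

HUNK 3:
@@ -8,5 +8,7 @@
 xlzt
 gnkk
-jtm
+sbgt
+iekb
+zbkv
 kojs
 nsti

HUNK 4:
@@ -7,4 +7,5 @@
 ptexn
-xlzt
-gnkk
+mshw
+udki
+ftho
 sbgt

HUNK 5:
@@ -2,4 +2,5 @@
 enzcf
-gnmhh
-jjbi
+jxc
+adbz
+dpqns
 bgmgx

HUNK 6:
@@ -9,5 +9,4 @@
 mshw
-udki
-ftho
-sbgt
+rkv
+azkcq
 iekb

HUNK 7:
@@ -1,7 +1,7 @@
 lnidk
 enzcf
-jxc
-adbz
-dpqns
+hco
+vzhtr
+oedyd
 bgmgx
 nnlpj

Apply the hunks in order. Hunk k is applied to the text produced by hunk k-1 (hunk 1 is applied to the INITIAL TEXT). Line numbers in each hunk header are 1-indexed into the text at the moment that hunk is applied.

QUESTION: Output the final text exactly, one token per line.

Answer: lnidk
enzcf
hco
vzhtr
oedyd
bgmgx
nnlpj
ptexn
mshw
rkv
azkcq
iekb
zbkv
kojs
nsti
iyve

Derivation:
Hunk 1: at line 8 remove [djxj] add [ujly] -> 14 lines: lnidk enzcf gnmhh jjbi bgmgx nnlpj ptexn jwp axf ujly jtm kojs nsti iyve
Hunk 2: at line 7 remove [jwp,axf,ujly] add [xlzt,gnkk] -> 13 lines: lnidk enzcf gnmhh jjbi bgmgx nnlpj ptexn xlzt gnkk jtm kojs nsti iyve
Hunk 3: at line 8 remove [jtm] add [sbgt,iekb,zbkv] -> 15 lines: lnidk enzcf gnmhh jjbi bgmgx nnlpj ptexn xlzt gnkk sbgt iekb zbkv kojs nsti iyve
Hunk 4: at line 7 remove [xlzt,gnkk] add [mshw,udki,ftho] -> 16 lines: lnidk enzcf gnmhh jjbi bgmgx nnlpj ptexn mshw udki ftho sbgt iekb zbkv kojs nsti iyve
Hunk 5: at line 2 remove [gnmhh,jjbi] add [jxc,adbz,dpqns] -> 17 lines: lnidk enzcf jxc adbz dpqns bgmgx nnlpj ptexn mshw udki ftho sbgt iekb zbkv kojs nsti iyve
Hunk 6: at line 9 remove [udki,ftho,sbgt] add [rkv,azkcq] -> 16 lines: lnidk enzcf jxc adbz dpqns bgmgx nnlpj ptexn mshw rkv azkcq iekb zbkv kojs nsti iyve
Hunk 7: at line 1 remove [jxc,adbz,dpqns] add [hco,vzhtr,oedyd] -> 16 lines: lnidk enzcf hco vzhtr oedyd bgmgx nnlpj ptexn mshw rkv azkcq iekb zbkv kojs nsti iyve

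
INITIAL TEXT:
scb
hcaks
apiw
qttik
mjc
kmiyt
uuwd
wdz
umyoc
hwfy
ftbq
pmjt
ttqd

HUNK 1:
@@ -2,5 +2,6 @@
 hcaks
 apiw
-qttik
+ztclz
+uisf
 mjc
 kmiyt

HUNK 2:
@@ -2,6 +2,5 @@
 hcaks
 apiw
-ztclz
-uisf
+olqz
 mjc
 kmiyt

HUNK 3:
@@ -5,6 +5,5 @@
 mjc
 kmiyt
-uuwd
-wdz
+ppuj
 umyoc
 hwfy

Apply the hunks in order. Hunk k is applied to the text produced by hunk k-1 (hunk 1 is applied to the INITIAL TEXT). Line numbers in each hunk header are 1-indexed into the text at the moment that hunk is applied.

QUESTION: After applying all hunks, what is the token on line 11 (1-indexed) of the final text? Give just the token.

Answer: pmjt

Derivation:
Hunk 1: at line 2 remove [qttik] add [ztclz,uisf] -> 14 lines: scb hcaks apiw ztclz uisf mjc kmiyt uuwd wdz umyoc hwfy ftbq pmjt ttqd
Hunk 2: at line 2 remove [ztclz,uisf] add [olqz] -> 13 lines: scb hcaks apiw olqz mjc kmiyt uuwd wdz umyoc hwfy ftbq pmjt ttqd
Hunk 3: at line 5 remove [uuwd,wdz] add [ppuj] -> 12 lines: scb hcaks apiw olqz mjc kmiyt ppuj umyoc hwfy ftbq pmjt ttqd
Final line 11: pmjt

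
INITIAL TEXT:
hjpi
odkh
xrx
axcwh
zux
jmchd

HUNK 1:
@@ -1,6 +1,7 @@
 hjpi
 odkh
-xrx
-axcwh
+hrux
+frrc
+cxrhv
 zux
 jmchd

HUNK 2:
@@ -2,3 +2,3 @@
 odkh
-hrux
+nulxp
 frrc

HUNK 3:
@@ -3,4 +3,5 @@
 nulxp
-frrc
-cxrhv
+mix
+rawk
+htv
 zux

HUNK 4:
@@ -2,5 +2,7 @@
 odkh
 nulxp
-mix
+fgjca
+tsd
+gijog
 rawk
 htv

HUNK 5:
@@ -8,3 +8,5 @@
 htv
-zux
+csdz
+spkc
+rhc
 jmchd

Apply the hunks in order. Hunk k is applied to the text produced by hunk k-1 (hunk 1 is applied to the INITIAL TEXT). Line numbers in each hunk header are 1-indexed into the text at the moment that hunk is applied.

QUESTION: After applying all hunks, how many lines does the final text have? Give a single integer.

Hunk 1: at line 1 remove [xrx,axcwh] add [hrux,frrc,cxrhv] -> 7 lines: hjpi odkh hrux frrc cxrhv zux jmchd
Hunk 2: at line 2 remove [hrux] add [nulxp] -> 7 lines: hjpi odkh nulxp frrc cxrhv zux jmchd
Hunk 3: at line 3 remove [frrc,cxrhv] add [mix,rawk,htv] -> 8 lines: hjpi odkh nulxp mix rawk htv zux jmchd
Hunk 4: at line 2 remove [mix] add [fgjca,tsd,gijog] -> 10 lines: hjpi odkh nulxp fgjca tsd gijog rawk htv zux jmchd
Hunk 5: at line 8 remove [zux] add [csdz,spkc,rhc] -> 12 lines: hjpi odkh nulxp fgjca tsd gijog rawk htv csdz spkc rhc jmchd
Final line count: 12

Answer: 12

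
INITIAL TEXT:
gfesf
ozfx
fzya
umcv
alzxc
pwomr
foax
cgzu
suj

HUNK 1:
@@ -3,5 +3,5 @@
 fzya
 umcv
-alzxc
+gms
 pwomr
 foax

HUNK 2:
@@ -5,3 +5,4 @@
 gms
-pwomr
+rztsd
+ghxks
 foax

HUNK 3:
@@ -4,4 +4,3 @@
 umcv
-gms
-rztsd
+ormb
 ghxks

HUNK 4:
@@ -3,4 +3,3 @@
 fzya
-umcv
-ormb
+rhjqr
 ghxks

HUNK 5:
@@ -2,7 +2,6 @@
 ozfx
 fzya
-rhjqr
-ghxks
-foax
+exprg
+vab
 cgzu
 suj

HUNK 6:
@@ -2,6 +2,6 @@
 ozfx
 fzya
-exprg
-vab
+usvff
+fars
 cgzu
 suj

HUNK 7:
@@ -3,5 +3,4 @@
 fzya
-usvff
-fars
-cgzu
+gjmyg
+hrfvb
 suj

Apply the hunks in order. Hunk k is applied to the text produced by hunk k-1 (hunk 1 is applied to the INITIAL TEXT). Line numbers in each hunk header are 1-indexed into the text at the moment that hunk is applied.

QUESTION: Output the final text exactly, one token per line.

Answer: gfesf
ozfx
fzya
gjmyg
hrfvb
suj

Derivation:
Hunk 1: at line 3 remove [alzxc] add [gms] -> 9 lines: gfesf ozfx fzya umcv gms pwomr foax cgzu suj
Hunk 2: at line 5 remove [pwomr] add [rztsd,ghxks] -> 10 lines: gfesf ozfx fzya umcv gms rztsd ghxks foax cgzu suj
Hunk 3: at line 4 remove [gms,rztsd] add [ormb] -> 9 lines: gfesf ozfx fzya umcv ormb ghxks foax cgzu suj
Hunk 4: at line 3 remove [umcv,ormb] add [rhjqr] -> 8 lines: gfesf ozfx fzya rhjqr ghxks foax cgzu suj
Hunk 5: at line 2 remove [rhjqr,ghxks,foax] add [exprg,vab] -> 7 lines: gfesf ozfx fzya exprg vab cgzu suj
Hunk 6: at line 2 remove [exprg,vab] add [usvff,fars] -> 7 lines: gfesf ozfx fzya usvff fars cgzu suj
Hunk 7: at line 3 remove [usvff,fars,cgzu] add [gjmyg,hrfvb] -> 6 lines: gfesf ozfx fzya gjmyg hrfvb suj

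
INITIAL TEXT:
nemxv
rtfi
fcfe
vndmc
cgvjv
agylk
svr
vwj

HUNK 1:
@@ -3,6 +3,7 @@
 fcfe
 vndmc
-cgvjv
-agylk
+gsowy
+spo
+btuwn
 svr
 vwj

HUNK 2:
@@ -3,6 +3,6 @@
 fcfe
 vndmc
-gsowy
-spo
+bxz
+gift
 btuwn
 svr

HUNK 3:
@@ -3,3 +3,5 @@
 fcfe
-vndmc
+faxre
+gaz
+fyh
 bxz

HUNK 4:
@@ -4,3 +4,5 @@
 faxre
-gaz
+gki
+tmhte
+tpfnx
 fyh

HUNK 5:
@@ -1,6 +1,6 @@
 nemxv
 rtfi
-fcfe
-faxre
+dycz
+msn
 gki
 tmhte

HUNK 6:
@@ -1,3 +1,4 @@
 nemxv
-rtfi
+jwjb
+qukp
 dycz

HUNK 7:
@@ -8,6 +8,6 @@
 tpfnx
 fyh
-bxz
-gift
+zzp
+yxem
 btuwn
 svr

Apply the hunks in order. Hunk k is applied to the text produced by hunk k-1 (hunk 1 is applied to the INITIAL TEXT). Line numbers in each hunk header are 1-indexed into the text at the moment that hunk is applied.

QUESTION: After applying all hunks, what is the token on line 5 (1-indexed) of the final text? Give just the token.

Answer: msn

Derivation:
Hunk 1: at line 3 remove [cgvjv,agylk] add [gsowy,spo,btuwn] -> 9 lines: nemxv rtfi fcfe vndmc gsowy spo btuwn svr vwj
Hunk 2: at line 3 remove [gsowy,spo] add [bxz,gift] -> 9 lines: nemxv rtfi fcfe vndmc bxz gift btuwn svr vwj
Hunk 3: at line 3 remove [vndmc] add [faxre,gaz,fyh] -> 11 lines: nemxv rtfi fcfe faxre gaz fyh bxz gift btuwn svr vwj
Hunk 4: at line 4 remove [gaz] add [gki,tmhte,tpfnx] -> 13 lines: nemxv rtfi fcfe faxre gki tmhte tpfnx fyh bxz gift btuwn svr vwj
Hunk 5: at line 1 remove [fcfe,faxre] add [dycz,msn] -> 13 lines: nemxv rtfi dycz msn gki tmhte tpfnx fyh bxz gift btuwn svr vwj
Hunk 6: at line 1 remove [rtfi] add [jwjb,qukp] -> 14 lines: nemxv jwjb qukp dycz msn gki tmhte tpfnx fyh bxz gift btuwn svr vwj
Hunk 7: at line 8 remove [bxz,gift] add [zzp,yxem] -> 14 lines: nemxv jwjb qukp dycz msn gki tmhte tpfnx fyh zzp yxem btuwn svr vwj
Final line 5: msn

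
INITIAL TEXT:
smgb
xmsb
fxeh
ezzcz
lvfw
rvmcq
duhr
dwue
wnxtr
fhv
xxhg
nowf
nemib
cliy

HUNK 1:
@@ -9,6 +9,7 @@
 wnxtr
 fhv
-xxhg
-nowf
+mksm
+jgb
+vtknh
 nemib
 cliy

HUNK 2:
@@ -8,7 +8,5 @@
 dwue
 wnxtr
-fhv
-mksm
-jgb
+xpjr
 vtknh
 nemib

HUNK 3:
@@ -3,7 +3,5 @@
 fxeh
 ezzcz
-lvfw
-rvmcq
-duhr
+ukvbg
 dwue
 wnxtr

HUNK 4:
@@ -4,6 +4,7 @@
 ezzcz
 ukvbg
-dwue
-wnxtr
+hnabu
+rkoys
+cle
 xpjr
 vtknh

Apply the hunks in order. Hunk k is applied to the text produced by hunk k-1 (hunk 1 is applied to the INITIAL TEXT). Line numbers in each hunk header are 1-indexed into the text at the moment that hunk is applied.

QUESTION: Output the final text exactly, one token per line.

Answer: smgb
xmsb
fxeh
ezzcz
ukvbg
hnabu
rkoys
cle
xpjr
vtknh
nemib
cliy

Derivation:
Hunk 1: at line 9 remove [xxhg,nowf] add [mksm,jgb,vtknh] -> 15 lines: smgb xmsb fxeh ezzcz lvfw rvmcq duhr dwue wnxtr fhv mksm jgb vtknh nemib cliy
Hunk 2: at line 8 remove [fhv,mksm,jgb] add [xpjr] -> 13 lines: smgb xmsb fxeh ezzcz lvfw rvmcq duhr dwue wnxtr xpjr vtknh nemib cliy
Hunk 3: at line 3 remove [lvfw,rvmcq,duhr] add [ukvbg] -> 11 lines: smgb xmsb fxeh ezzcz ukvbg dwue wnxtr xpjr vtknh nemib cliy
Hunk 4: at line 4 remove [dwue,wnxtr] add [hnabu,rkoys,cle] -> 12 lines: smgb xmsb fxeh ezzcz ukvbg hnabu rkoys cle xpjr vtknh nemib cliy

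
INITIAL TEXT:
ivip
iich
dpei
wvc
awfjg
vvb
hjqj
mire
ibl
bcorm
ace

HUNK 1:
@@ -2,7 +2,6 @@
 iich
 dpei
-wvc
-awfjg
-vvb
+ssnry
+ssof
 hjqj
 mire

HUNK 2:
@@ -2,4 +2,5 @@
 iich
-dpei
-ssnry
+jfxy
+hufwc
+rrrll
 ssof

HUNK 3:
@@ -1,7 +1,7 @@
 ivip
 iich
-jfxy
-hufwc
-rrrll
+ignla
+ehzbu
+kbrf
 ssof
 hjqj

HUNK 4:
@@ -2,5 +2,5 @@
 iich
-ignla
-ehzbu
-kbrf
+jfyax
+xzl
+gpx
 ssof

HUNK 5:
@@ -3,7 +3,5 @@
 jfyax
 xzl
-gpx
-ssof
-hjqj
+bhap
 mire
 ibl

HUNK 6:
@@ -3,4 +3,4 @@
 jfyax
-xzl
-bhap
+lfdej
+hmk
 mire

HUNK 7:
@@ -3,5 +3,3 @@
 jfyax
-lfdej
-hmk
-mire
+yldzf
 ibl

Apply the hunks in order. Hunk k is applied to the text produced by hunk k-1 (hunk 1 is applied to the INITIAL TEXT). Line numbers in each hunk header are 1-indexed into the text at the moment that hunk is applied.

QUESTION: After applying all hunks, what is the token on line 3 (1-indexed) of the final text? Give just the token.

Answer: jfyax

Derivation:
Hunk 1: at line 2 remove [wvc,awfjg,vvb] add [ssnry,ssof] -> 10 lines: ivip iich dpei ssnry ssof hjqj mire ibl bcorm ace
Hunk 2: at line 2 remove [dpei,ssnry] add [jfxy,hufwc,rrrll] -> 11 lines: ivip iich jfxy hufwc rrrll ssof hjqj mire ibl bcorm ace
Hunk 3: at line 1 remove [jfxy,hufwc,rrrll] add [ignla,ehzbu,kbrf] -> 11 lines: ivip iich ignla ehzbu kbrf ssof hjqj mire ibl bcorm ace
Hunk 4: at line 2 remove [ignla,ehzbu,kbrf] add [jfyax,xzl,gpx] -> 11 lines: ivip iich jfyax xzl gpx ssof hjqj mire ibl bcorm ace
Hunk 5: at line 3 remove [gpx,ssof,hjqj] add [bhap] -> 9 lines: ivip iich jfyax xzl bhap mire ibl bcorm ace
Hunk 6: at line 3 remove [xzl,bhap] add [lfdej,hmk] -> 9 lines: ivip iich jfyax lfdej hmk mire ibl bcorm ace
Hunk 7: at line 3 remove [lfdej,hmk,mire] add [yldzf] -> 7 lines: ivip iich jfyax yldzf ibl bcorm ace
Final line 3: jfyax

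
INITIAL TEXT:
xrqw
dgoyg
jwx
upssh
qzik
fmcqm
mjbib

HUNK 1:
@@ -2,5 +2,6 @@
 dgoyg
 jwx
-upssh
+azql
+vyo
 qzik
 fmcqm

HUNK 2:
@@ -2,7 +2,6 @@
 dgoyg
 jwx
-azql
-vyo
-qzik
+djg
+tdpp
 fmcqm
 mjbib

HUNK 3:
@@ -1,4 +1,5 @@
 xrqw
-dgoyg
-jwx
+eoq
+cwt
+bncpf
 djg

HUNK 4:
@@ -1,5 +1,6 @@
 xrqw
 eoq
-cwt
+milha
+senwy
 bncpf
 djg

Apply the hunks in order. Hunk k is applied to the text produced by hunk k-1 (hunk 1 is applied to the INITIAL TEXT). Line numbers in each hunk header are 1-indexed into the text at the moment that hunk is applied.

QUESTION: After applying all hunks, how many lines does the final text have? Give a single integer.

Hunk 1: at line 2 remove [upssh] add [azql,vyo] -> 8 lines: xrqw dgoyg jwx azql vyo qzik fmcqm mjbib
Hunk 2: at line 2 remove [azql,vyo,qzik] add [djg,tdpp] -> 7 lines: xrqw dgoyg jwx djg tdpp fmcqm mjbib
Hunk 3: at line 1 remove [dgoyg,jwx] add [eoq,cwt,bncpf] -> 8 lines: xrqw eoq cwt bncpf djg tdpp fmcqm mjbib
Hunk 4: at line 1 remove [cwt] add [milha,senwy] -> 9 lines: xrqw eoq milha senwy bncpf djg tdpp fmcqm mjbib
Final line count: 9

Answer: 9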